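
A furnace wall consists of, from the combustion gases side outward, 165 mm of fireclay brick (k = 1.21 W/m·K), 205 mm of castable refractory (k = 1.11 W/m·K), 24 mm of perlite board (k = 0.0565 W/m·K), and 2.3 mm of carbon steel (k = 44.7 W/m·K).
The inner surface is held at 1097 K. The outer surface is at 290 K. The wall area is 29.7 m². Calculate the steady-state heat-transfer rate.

Q ≈ 32100 W

Series thermal resistances:
R_fireclay brick = L/(kA) = 0.165/(1.21×29.7) = 0.004591 K/W
R_castable refractory = L/(kA) = 0.205/(1.11×29.7) = 0.006218 K/W
R_perlite board = L/(kA) = 0.024/(0.0565×29.7) = 0.0143 K/W
R_carbon steel = L/(kA) = 0.0023/(44.7×29.7) = 1.732×10^-6 K/W
R_total = 0.02511 K/W
Q = ΔT / R_total = 807 / 0.02511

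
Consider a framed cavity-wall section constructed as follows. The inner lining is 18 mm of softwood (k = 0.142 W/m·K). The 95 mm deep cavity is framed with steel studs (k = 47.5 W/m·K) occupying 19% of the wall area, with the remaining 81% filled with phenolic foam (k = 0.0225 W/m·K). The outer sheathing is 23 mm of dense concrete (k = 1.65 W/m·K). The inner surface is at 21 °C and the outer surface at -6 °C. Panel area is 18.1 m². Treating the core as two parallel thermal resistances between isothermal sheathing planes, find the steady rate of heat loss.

Sheathing layers in series; stud and cavity paths in parallel between them.
R_inner = 0.018/(0.142×18.1) = 0.007003 K/W
R_stud  = 0.095/(47.5×0.19×18.1) = 5.816×10^-4 K/W
R_cav   = 0.095/(0.0225×0.81×18.1) = 0.288 K/W
1/R_core = 1/R_stud + 1/R_cav → R_core = 5.804×10^-4 K/W
R_outer = 0.023/(1.65×18.1) = 7.701×10^-4 K/W
R_total = 0.008354 K/W
Q = ΔT/R_total = 27/0.008354

Q ≈ 3230 W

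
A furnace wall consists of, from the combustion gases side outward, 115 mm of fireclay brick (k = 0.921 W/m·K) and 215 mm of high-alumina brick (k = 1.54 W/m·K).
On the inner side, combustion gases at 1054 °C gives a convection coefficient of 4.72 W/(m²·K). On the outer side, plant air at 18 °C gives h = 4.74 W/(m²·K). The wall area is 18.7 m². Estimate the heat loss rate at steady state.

Q ≈ 28200 W

Treating each layer as a thermal resistance in series:
R_inner film = 1/(h_i·A) = 1/(4.72×18.7) = 0.01133 K/W
R_fireclay brick = L/(kA) = 0.115/(0.921×18.7) = 0.006677 K/W
R_high-alumina brick = L/(kA) = 0.215/(1.54×18.7) = 0.007466 K/W
R_outer film = 1/(h_o·A) = 1/(4.74×18.7) = 0.01128 K/W
R_total = 0.03675 K/W
Q = ΔT / R_total = 1036 / 0.03675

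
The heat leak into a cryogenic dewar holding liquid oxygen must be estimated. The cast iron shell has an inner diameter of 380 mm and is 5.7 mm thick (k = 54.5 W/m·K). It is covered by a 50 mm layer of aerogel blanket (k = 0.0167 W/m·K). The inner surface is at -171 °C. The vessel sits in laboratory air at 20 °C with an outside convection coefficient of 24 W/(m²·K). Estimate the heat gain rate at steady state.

Q ≈ 38.1 W

For a spherical shell R = (1/r₁ − 1/r₂)/(4πk); film R = 1/(h·4πr²). In series:
R_cast iron shell = (1/0.19 − 1/0.1957)/(4π×54.5) = 2.238×10^-4 K/W
R_aerogel blanket = (1/0.1957 − 1/0.2457)/(4π×0.0167) = 4.955 K/W
R_outer film = 1/(h·4πr_o²) = 1/(24×4π×0.2457²) = 0.05492 K/W
R_total = 5.01 K/W
Q = ΔT/R_total = 191/5.01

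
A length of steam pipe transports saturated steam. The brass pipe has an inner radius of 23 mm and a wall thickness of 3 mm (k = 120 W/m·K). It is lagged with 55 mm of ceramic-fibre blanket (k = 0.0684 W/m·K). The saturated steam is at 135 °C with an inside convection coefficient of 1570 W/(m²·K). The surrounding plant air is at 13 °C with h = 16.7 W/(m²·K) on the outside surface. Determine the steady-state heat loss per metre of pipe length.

Treating each annulus and film as a series resistance:
R_inner film = 1/(h_i·2πr₁L) = 1/(1570×2π×0.023×1) = 0.004408 K/W
R_brass pipe wall = ln(26/23)/(2π×120×1) = 1.626×10^-4 K/W
R_ceramic-fibre blanket = ln(81/26)/(2π×0.0684×1) = 2.644 K/W
R_outer film = 1/(h_o·2πr_oL) = 1/(16.7×2π×0.081×1) = 0.1177 K/W
R_total = 2.766 K/W
Q = ΔT/R_total = 122/2.766

q′ ≈ 44.1 W/m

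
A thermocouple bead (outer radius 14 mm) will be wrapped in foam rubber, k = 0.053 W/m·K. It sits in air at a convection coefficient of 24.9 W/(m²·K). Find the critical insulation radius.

For a sphere r_cr = 2k/h = 2×0.053/24.9
r_cr = 4.26 mm; since the bare radius (14 mm) is above r_cr, any added insulation will reduce heat loss.

r_cr ≈ 4.26 mm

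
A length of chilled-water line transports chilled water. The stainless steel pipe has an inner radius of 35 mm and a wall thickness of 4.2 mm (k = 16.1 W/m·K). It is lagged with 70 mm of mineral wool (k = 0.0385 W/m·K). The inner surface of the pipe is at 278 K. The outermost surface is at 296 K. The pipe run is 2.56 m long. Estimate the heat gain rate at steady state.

Q ≈ 10.9 W

Treating each annulus and film as a series resistance:
R_stainless steel pipe wall = ln(39.2/35)/(2π×16.1×2.56) = 4.376×10^-4 K/W
R_mineral wool = ln(109.2/39.2)/(2π×0.0385×2.56) = 1.654 K/W
R_total = 1.655 K/W
Q = ΔT/R_total = 18/1.655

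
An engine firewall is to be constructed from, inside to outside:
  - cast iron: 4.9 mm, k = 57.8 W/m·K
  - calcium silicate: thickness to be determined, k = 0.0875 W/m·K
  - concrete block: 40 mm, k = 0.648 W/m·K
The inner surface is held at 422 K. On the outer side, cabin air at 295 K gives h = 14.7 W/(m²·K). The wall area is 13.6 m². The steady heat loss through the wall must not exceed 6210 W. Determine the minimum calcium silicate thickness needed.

L ≈ 13 mm

Model the wall as resistances in series:
R_cast iron = L/(kA) = 0.0049/(57.8×13.6) = 6.233×10^-6 K/W
R_concrete block = L/(kA) = 0.04/(0.648×13.6) = 0.004539 K/W
R_outer film = 1/(h_o·A) = 1/(14.7×13.6) = 0.005002 K/W
Sum of the known resistances R_other = 0.009547 K/W
Required total resistance R_tot = ΔT/Q_allow = 127/6210 = 0.02045 K/W
R_calcium silicate = R_tot − R_other = 0.0109 K/W
L = R·k·A = 0.0109×0.0875×13.6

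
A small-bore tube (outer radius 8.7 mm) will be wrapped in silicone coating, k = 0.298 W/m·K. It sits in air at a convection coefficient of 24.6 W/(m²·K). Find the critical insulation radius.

r_cr ≈ 12.1 mm

For a cylinder r_cr = k/h = 0.298/24.6
r_cr = 12.1 mm; since the bare radius (8.7 mm) is below r_cr, adding a thin layer of insulation will *increase* heat loss.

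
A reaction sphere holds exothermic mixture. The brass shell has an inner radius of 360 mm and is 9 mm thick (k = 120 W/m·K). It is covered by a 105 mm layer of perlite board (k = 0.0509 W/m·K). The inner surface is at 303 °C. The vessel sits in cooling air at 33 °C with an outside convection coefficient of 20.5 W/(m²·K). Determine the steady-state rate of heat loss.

Radial (spherical) resistances in series:
R_brass shell = (1/0.36 − 1/0.369)/(4π×120) = 4.493×10^-5 K/W
R_perlite board = (1/0.369 − 1/0.474)/(4π×0.0509) = 0.9385 K/W
R_outer film = 1/(h·4πr_o²) = 1/(20.5×4π×0.474²) = 0.01728 K/W
R_total = 0.9559 K/W
Q = ΔT/R_total = 270/0.9559

Q ≈ 282 W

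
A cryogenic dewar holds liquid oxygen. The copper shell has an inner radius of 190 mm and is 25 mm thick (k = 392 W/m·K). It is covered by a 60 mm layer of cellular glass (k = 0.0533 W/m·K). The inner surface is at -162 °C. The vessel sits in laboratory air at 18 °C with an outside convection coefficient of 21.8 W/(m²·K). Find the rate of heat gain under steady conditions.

Q ≈ 115 W

Radial (spherical) resistances in series:
R_copper shell = (1/0.19 − 1/0.215)/(4π×392) = 1.242×10^-4 K/W
R_cellular glass = (1/0.215 − 1/0.275)/(4π×0.0533) = 1.515 K/W
R_outer film = 1/(h·4πr_o²) = 1/(21.8×4π×0.275²) = 0.04827 K/W
R_total = 1.563 K/W
Q = ΔT/R_total = 180/1.563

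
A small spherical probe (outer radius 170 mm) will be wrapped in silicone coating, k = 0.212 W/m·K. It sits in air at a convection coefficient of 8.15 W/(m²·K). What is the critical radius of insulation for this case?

r_cr ≈ 52 mm

For a sphere r_cr = 2k/h = 2×0.212/8.15
r_cr = 52 mm; since the bare radius (170 mm) is above r_cr, any added insulation will reduce heat loss.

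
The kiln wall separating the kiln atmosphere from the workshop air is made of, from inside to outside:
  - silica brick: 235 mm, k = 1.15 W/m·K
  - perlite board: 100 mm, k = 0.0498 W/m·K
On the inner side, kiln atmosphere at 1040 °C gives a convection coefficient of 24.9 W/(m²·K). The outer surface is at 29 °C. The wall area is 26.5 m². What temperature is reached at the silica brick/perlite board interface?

T ≈ 930 °C

Using the resistance-network approach (series):
R_inner film = 1/(h_i·A) = 1/(24.9×26.5) = 0.001515 K/W
R_silica brick = L/(kA) = 0.235/(1.15×26.5) = 0.007711 K/W
R_perlite board = L/(kA) = 0.1/(0.0498×26.5) = 0.07577 K/W
R_total = 0.085 K/W;  Q = ΔT/R_total = 1011/0.085 = 11890 W
T_interface = T_inner − Q·ΣR(inner→interface) = 1040 − 11900×0.009227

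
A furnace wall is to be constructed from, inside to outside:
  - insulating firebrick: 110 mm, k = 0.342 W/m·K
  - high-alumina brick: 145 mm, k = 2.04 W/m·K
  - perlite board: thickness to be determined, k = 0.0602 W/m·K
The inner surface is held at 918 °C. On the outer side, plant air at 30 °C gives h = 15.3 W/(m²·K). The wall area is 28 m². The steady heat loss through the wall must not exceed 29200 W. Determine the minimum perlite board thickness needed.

L ≈ 23.7 mm

Treating each layer as a thermal resistance in series:
R_insulating firebrick = L/(kA) = 0.11/(0.342×28) = 0.01149 K/W
R_high-alumina brick = L/(kA) = 0.145/(2.04×28) = 0.002539 K/W
R_outer film = 1/(h_o·A) = 1/(15.3×28) = 0.002334 K/W
Sum of the known resistances R_other = 0.01636 K/W
Required total resistance R_tot = ΔT/Q_allow = 888/29200 = 0.03041 K/W
R_perlite board = R_tot − R_other = 0.01405 K/W
L = R·k·A = 0.01405×0.0602×28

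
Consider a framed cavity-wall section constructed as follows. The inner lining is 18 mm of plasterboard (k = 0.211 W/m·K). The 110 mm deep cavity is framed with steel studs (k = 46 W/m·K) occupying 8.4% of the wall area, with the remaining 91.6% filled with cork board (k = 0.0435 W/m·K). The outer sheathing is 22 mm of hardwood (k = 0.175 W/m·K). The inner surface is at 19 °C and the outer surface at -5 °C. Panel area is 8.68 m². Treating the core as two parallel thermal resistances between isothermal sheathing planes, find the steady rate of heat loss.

Sheathing layers in series; stud and cavity paths in parallel between them.
R_inner = 0.018/(0.211×8.68) = 0.009828 K/W
R_stud  = 0.11/(46×0.084×8.68) = 0.00328 K/W
R_cav   = 0.11/(0.0435×0.916×8.68) = 0.318 K/W
1/R_core = 1/R_stud + 1/R_cav → R_core = 0.003246 K/W
R_outer = 0.022/(0.175×8.68) = 0.01448 K/W
R_total = 0.02756 K/W
Q = ΔT/R_total = 24/0.02756

Q ≈ 871 W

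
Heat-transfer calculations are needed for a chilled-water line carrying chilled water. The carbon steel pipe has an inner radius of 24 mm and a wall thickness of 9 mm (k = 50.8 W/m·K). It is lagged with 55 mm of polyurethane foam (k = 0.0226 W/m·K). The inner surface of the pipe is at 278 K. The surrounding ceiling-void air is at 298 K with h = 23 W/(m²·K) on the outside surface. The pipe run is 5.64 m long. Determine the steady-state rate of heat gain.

Q ≈ 16.1 W

Cylindrical conduction, so R = ln(r₂/r₁)/(2πkL) per layer, in series:
R_carbon steel pipe wall = ln(33/24)/(2π×50.8×5.64) = 1.769×10^-4 K/W
R_polyurethane foam = ln(88/33)/(2π×0.0226×5.64) = 1.225 K/W
R_outer film = 1/(h_o·2πr_oL) = 1/(23×2π×0.088×5.64) = 0.01394 K/W
R_total = 1.239 K/W
Q = ΔT/R_total = 20/1.239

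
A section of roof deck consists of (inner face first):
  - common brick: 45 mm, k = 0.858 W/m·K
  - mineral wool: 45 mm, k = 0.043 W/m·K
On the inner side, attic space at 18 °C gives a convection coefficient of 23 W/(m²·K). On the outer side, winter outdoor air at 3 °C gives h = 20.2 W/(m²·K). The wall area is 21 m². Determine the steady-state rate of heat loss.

Series thermal resistances:
R_inner film = 1/(h_i·A) = 1/(23×21) = 0.00207 K/W
R_common brick = L/(kA) = 0.045/(0.858×21) = 0.002498 K/W
R_mineral wool = L/(kA) = 0.045/(0.043×21) = 0.04983 K/W
R_outer film = 1/(h_o·A) = 1/(20.2×21) = 0.002357 K/W
R_total = 0.05676 K/W
Q = ΔT / R_total = 15 / 0.05676

Q ≈ 264 W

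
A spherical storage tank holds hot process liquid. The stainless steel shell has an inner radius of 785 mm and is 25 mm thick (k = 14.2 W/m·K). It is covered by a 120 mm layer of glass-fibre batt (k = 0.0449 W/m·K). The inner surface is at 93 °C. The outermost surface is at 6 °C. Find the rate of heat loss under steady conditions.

Q ≈ 308 W

Each spherical layer contributes R = (1/r_i − 1/r_o)/(4πk):
R_stainless steel shell = (1/0.785 − 1/0.81)/(4π×14.2) = 2.203×10^-4 K/W
R_glass-fibre batt = (1/0.81 − 1/0.93)/(4π×0.0449) = 0.2823 K/W
R_total = 0.2826 K/W
Q = ΔT/R_total = 87/0.2826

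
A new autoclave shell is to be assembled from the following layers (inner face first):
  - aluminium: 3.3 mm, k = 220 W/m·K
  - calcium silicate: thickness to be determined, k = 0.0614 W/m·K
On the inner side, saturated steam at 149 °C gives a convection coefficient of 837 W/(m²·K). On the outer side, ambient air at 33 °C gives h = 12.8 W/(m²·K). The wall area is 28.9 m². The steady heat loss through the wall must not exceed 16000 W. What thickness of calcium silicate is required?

L ≈ 7.99 mm

Using the resistance-network approach (series):
R_inner film = 1/(h_i·A) = 1/(837×28.9) = 4.134×10^-5 K/W
R_aluminium = L/(kA) = 0.0033/(220×28.9) = 5.19×10^-7 K/W
R_outer film = 1/(h_o·A) = 1/(12.8×28.9) = 0.002703 K/W
Sum of the known resistances R_other = 0.002745 K/W
Required total resistance R_tot = ΔT/Q_allow = 116/16000 = 0.00725 K/W
R_calcium silicate = R_tot − R_other = 0.004505 K/W
L = R·k·A = 0.004505×0.0614×28.9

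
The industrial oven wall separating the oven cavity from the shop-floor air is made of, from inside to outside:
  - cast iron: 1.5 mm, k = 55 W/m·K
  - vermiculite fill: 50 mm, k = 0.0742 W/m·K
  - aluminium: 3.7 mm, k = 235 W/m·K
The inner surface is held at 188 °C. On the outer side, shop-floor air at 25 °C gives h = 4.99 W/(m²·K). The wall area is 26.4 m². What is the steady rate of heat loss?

Series thermal resistances:
R_cast iron = L/(kA) = 0.0015/(55×26.4) = 1.033×10^-6 K/W
R_vermiculite fill = L/(kA) = 0.05/(0.0742×26.4) = 0.02552 K/W
R_aluminium = L/(kA) = 0.0037/(235×26.4) = 5.964×10^-7 K/W
R_outer film = 1/(h_o·A) = 1/(4.99×26.4) = 0.007591 K/W
R_total = 0.03312 K/W
Q = ΔT / R_total = 163 / 0.03312

Q ≈ 4920 W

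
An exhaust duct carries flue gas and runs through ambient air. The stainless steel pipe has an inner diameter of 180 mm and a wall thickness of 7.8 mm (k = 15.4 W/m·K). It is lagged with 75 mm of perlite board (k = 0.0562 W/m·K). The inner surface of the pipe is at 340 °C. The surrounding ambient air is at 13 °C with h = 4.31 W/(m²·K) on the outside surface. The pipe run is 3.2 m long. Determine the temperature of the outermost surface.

T ≈ 51.3 °C

Cylindrical conduction, so R = ln(r₂/r₁)/(2πkL) per layer, in series:
R_stainless steel pipe wall = ln(97.8/90)/(2π×15.4×3.2) = 2.684×10^-4 K/W
R_perlite board = ln(172.8/97.8)/(2π×0.0562×3.2) = 0.5037 K/W
R_outer film = 1/(h_o·2πr_oL) = 1/(4.31×2π×0.1728×3.2) = 0.06678 K/W
R_total = 0.5708 K/W
Q = ΔT/R_total = 327/0.5708
Q = 573 W
T_interface = T_inner − Q·ΣR(inner→interface) = 340 − 573×0.504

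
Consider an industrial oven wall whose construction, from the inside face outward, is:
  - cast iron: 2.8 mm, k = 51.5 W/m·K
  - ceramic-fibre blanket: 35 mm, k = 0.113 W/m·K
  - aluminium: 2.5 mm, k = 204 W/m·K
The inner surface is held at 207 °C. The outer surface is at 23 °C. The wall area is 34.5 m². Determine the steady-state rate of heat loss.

Q ≈ 20500 W

Model the wall as resistances in series:
R_cast iron = L/(kA) = 0.0028/(51.5×34.5) = 1.576×10^-6 K/W
R_ceramic-fibre blanket = L/(kA) = 0.035/(0.113×34.5) = 0.008978 K/W
R_aluminium = L/(kA) = 0.0025/(204×34.5) = 3.552×10^-7 K/W
R_total = 0.00898 K/W
Q = ΔT / R_total = 184 / 0.00898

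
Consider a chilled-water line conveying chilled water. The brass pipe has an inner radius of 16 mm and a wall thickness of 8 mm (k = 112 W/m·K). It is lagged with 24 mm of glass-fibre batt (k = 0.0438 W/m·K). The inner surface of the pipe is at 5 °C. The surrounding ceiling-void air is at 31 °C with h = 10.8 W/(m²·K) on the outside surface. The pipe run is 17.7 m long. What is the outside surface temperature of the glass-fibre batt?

T ≈ 28.2 °C

Radial resistances (cylindrical: R_cond = ln(r_o/r_i)/(2πkL), R_conv = 1/(h·2πrL)):
R_brass pipe wall = ln(24/16)/(2π×112×17.7) = 3.255×10^-5 K/W
R_glass-fibre batt = ln(48/24)/(2π×0.0438×17.7) = 0.1423 K/W
R_outer film = 1/(h_o·2πr_oL) = 1/(10.8×2π×0.048×17.7) = 0.01735 K/W
R_total = 0.1597 K/W
Q = ΔT/R_total = 26/0.1597
Q = 163 W
T_interface = T_inner + Q·ΣR(inner→interface) = 5 + 163×0.1423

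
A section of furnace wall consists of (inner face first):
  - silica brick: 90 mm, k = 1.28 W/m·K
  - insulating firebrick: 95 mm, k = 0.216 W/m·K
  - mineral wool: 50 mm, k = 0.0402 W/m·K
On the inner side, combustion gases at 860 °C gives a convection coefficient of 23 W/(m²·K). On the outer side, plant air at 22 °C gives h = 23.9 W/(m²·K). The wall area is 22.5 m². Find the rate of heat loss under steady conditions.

Thermal resistances in series:
R_inner film = 1/(h_i·A) = 1/(23×22.5) = 0.001932 K/W
R_silica brick = L/(kA) = 0.09/(1.28×22.5) = 0.003125 K/W
R_insulating firebrick = L/(kA) = 0.095/(0.216×22.5) = 0.01955 K/W
R_mineral wool = L/(kA) = 0.05/(0.0402×22.5) = 0.05528 K/W
R_outer film = 1/(h_o·A) = 1/(23.9×22.5) = 0.00186 K/W
R_total = 0.08174 K/W
Q = ΔT / R_total = 838 / 0.08174

Q ≈ 10300 W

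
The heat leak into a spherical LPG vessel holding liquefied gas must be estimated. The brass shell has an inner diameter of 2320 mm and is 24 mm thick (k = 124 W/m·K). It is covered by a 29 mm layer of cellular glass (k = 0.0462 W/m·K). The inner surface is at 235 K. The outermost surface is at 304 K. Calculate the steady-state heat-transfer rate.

Spherical conduction: R = (1/r_in − 1/r_out)/(4πk) per layer; series-sum.
R_brass shell = (1/1.16 − 1/1.184)/(4π×124) = 1.121×10^-5 K/W
R_cellular glass = (1/1.184 − 1/1.213)/(4π×0.0462) = 0.03478 K/W
R_total = 0.03479 K/W
Q = ΔT/R_total = 69/0.03479

Q ≈ 1980 W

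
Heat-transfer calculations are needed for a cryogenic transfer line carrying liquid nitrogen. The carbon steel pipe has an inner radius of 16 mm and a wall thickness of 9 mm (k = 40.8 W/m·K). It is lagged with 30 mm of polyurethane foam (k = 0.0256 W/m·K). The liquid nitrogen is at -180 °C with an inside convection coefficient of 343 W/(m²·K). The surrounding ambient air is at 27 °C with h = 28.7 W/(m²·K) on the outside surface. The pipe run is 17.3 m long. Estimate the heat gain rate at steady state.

Q ≈ 711 W

Radial resistances (cylindrical: R_cond = ln(r_o/r_i)/(2πkL), R_conv = 1/(h·2πrL)):
R_inner film = 1/(h_i·2πr₁L) = 1/(343×2π×0.016×17.3) = 0.001676 K/W
R_carbon steel pipe wall = ln(25/16)/(2π×40.8×17.3) = 1.006×10^-4 K/W
R_polyurethane foam = ln(55/25)/(2π×0.0256×17.3) = 0.2833 K/W
R_outer film = 1/(h_o·2πr_oL) = 1/(28.7×2π×0.055×17.3) = 0.005828 K/W
R_total = 0.2909 K/W
Q = ΔT/R_total = 207/0.2909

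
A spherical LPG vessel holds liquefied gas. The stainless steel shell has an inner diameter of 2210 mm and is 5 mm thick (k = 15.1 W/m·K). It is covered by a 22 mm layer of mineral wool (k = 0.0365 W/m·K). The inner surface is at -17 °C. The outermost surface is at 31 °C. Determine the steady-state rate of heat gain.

Q ≈ 1260 W

Each spherical layer contributes R = (1/r_i − 1/r_o)/(4πk):
R_stainless steel shell = (1/1.105 − 1/1.11)/(4π×15.1) = 2.148×10^-5 K/W
R_mineral wool = (1/1.11 − 1/1.132)/(4π×0.0365) = 0.03817 K/W
R_total = 0.03819 K/W
Q = ΔT/R_total = 48/0.03819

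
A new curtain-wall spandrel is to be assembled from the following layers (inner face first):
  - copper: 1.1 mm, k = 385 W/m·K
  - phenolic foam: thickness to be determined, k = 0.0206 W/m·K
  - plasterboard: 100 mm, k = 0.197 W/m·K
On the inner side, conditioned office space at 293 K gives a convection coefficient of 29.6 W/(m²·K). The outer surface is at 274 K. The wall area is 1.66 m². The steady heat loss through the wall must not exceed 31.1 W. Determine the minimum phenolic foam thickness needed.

Thermal resistances in series:
R_inner film = 1/(h_i·A) = 1/(29.6×1.66) = 0.02035 K/W
R_copper = L/(kA) = 0.0011/(385×1.66) = 1.721×10^-6 K/W
R_plasterboard = L/(kA) = 0.1/(0.197×1.66) = 0.3058 K/W
Sum of the known resistances R_other = 0.3261 K/W
Required total resistance R_tot = ΔT/Q_allow = 19/31.1 = 0.6109 K/W
R_phenolic foam = R_tot − R_other = 0.2848 K/W
L = R·k·A = 0.2848×0.0206×1.66

L ≈ 9.74 mm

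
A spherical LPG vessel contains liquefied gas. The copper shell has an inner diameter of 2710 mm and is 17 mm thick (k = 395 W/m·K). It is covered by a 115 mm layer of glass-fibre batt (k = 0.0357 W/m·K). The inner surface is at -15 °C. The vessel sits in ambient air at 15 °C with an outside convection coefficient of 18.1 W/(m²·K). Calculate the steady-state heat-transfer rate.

Q ≈ 235 W

Spherical conduction: R = (1/r_in − 1/r_out)/(4πk) per layer; series-sum.
R_copper shell = (1/1.355 − 1/1.372)/(4π×395) = 1.842×10^-6 K/W
R_glass-fibre batt = (1/1.372 − 1/1.487)/(4π×0.0357) = 0.1256 K/W
R_outer film = 1/(h·4πr_o²) = 1/(18.1×4π×1.487²) = 0.001988 K/W
R_total = 0.1276 K/W
Q = ΔT/R_total = 30/0.1276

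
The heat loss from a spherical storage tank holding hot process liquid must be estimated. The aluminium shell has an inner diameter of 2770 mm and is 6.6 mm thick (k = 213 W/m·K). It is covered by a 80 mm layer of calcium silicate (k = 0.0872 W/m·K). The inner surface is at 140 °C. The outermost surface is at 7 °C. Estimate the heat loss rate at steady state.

For a spherical shell R = (1/r₁ − 1/r₂)/(4πk); film R = 1/(h·4πr²). In series:
R_aluminium shell = (1/1.385 − 1/1.3916)/(4π×213) = 1.279×10^-6 K/W
R_calcium silicate = (1/1.3916 − 1/1.4716)/(4π×0.0872) = 0.03565 K/W
R_total = 0.03565 K/W
Q = ΔT/R_total = 133/0.03565

Q ≈ 3730 W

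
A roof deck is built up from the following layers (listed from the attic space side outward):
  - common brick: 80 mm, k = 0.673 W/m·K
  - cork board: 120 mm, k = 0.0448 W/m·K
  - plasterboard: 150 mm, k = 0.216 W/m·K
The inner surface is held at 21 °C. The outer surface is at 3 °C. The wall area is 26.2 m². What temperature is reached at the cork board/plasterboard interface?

Treating each layer as a thermal resistance in series:
R_common brick = L/(kA) = 0.08/(0.673×26.2) = 0.004537 K/W
R_cork board = L/(kA) = 0.12/(0.0448×26.2) = 0.1022 K/W
R_plasterboard = L/(kA) = 0.15/(0.216×26.2) = 0.02651 K/W
R_total = 0.1333 K/W;  Q = ΔT/R_total = 18/0.1333 = 135.1 W
T_interface = T_inner − Q·ΣR(inner→interface) = 21 − 135×0.1068

T ≈ 6.58 °C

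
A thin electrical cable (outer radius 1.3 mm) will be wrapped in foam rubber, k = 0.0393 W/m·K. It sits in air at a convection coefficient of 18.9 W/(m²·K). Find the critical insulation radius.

For a cylinder r_cr = k/h = 0.0393/18.9
r_cr = 2.08 mm; since the bare radius (1.3 mm) is below r_cr, adding a thin layer of insulation will *increase* heat loss.

r_cr ≈ 2.08 mm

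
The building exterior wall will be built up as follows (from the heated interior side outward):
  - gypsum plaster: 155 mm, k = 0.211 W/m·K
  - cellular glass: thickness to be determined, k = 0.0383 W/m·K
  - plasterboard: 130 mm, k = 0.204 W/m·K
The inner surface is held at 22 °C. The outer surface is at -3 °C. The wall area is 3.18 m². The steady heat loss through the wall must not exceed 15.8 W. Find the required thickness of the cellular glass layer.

Treating each layer as a thermal resistance in series:
R_gypsum plaster = L/(kA) = 0.155/(0.211×3.18) = 0.231 K/W
R_plasterboard = L/(kA) = 0.13/(0.204×3.18) = 0.2004 K/W
Sum of the known resistances R_other = 0.4314 K/W
Required total resistance R_tot = ΔT/Q_allow = 25/15.8 = 1.582 K/W
R_cellular glass = R_tot − R_other = 1.151 K/W
L = R·k·A = 1.151×0.0383×3.18

L ≈ 140 mm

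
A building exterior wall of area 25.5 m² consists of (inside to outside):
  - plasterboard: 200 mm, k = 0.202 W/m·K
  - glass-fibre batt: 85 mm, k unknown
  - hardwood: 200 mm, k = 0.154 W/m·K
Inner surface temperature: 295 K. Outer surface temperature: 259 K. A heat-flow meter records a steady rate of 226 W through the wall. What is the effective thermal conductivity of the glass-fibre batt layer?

Using the resistance-network approach (series):
R_plasterboard = L/(kA) = 0.2/(0.202×25.5) = 0.03883 K/W
R_hardwood = L/(kA) = 0.2/(0.154×25.5) = 0.05093 K/W
Sum of known resistances R_other = 0.08976 K/W
Total R = ΔT/Q = 36/226 = 0.1593 K/W
R_glass-fibre batt = R_total − R_other = 0.06954 K/W
k = L/(R·A) = 0.085/(0.06954×25.5)

k ≈ 0.0479 W/(m·K)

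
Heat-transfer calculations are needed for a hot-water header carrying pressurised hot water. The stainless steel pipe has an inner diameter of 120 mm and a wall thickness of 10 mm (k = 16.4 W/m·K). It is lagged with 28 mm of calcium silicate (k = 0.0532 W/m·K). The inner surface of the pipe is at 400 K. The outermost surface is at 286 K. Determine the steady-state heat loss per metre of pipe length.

For a radial system each layer contributes R = ln(r_out/r_in)/(2πkL); films add R = 1/(hA).
R_stainless steel pipe wall = ln(70/60)/(2π×16.4×1) = 0.001496 K/W
R_calcium silicate = ln(98/70)/(2π×0.0532×1) = 1.007 K/W
R_total = 1.008 K/W
Q = ΔT/R_total = 114/1.008

q′ ≈ 113 W/m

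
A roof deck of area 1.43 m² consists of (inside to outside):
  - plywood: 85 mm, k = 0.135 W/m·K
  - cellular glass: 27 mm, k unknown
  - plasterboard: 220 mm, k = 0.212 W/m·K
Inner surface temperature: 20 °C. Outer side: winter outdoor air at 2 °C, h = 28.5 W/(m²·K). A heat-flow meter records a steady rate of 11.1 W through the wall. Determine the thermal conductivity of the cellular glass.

Model the wall as resistances in series:
R_plywood = L/(kA) = 0.085/(0.135×1.43) = 0.4403 K/W
R_plasterboard = L/(kA) = 0.22/(0.212×1.43) = 0.7257 K/W
R_outer film = 1/(h_o·A) = 1/(28.5×1.43) = 0.02454 K/W
Sum of known resistances R_other = 1.191 K/W
Total R = ΔT/Q = 18/11.1 = 1.622 K/W
R_cellular glass = R_total − R_other = 0.4311 K/W
k = L/(R·A) = 0.027/(0.4311×1.43)

k ≈ 0.0438 W/(m·K)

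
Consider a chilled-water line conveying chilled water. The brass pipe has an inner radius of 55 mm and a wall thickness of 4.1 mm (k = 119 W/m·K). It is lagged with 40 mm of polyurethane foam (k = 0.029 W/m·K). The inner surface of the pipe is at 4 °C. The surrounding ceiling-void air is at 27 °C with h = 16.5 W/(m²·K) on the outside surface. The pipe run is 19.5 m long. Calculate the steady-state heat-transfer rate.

Q ≈ 153 W

For a radial system each layer contributes R = ln(r_out/r_in)/(2πkL); films add R = 1/(hA).
R_brass pipe wall = ln(59.1/55)/(2π×119×19.5) = 4.931×10^-6 K/W
R_polyurethane foam = ln(99.1/59.1)/(2π×0.029×19.5) = 0.1455 K/W
R_outer film = 1/(h_o·2πr_oL) = 1/(16.5×2π×0.0991×19.5) = 0.004991 K/W
R_total = 0.1505 K/W
Q = ΔT/R_total = 23/0.1505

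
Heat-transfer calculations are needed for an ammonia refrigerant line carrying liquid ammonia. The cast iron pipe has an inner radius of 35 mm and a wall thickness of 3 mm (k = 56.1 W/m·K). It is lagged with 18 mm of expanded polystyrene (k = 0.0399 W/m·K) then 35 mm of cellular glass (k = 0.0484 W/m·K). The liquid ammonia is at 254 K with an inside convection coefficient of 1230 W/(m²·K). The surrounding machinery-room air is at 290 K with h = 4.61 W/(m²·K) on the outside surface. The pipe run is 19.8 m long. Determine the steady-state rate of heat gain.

Q ≈ 202 W

Treating each annulus and film as a series resistance:
R_inner film = 1/(h_i·2πr₁L) = 1/(1230×2π×0.035×19.8) = 1.867×10^-4 K/W
R_cast iron pipe wall = ln(38/35)/(2π×56.1×19.8) = 1.178×10^-5 K/W
R_expanded polystyrene = ln(56/38)/(2π×0.0399×19.8) = 0.07812 K/W
R_cellular glass = ln(91/56)/(2π×0.0484×19.8) = 0.08063 K/W
R_outer film = 1/(h_o·2πr_oL) = 1/(4.61×2π×0.091×19.8) = 0.01916 K/W
R_total = 0.1781 K/W
Q = ΔT/R_total = 36/0.1781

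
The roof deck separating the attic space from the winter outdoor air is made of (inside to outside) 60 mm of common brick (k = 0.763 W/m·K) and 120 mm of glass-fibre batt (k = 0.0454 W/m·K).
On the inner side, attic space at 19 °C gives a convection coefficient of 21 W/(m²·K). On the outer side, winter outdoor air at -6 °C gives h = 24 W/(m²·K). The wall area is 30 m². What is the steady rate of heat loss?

Q ≈ 267 W

Thermal resistances in series:
R_inner film = 1/(h_i·A) = 1/(21×30) = 0.001587 K/W
R_common brick = L/(kA) = 0.06/(0.763×30) = 0.002621 K/W
R_glass-fibre batt = L/(kA) = 0.12/(0.0454×30) = 0.08811 K/W
R_outer film = 1/(h_o·A) = 1/(24×30) = 0.001389 K/W
R_total = 0.0937 K/W
Q = ΔT / R_total = 25 / 0.0937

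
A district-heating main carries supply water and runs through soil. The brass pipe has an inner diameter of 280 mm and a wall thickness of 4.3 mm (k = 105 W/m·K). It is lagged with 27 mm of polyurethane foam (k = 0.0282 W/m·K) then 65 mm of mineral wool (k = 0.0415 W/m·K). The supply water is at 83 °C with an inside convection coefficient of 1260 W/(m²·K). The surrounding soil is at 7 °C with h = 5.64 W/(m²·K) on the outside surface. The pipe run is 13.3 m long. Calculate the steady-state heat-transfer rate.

Per-layer cylindrical resistances, series-summed:
R_inner film = 1/(h_i·2πr₁L) = 1/(1260×2π×0.14×13.3) = 6.784×10^-5 K/W
R_brass pipe wall = ln(144.3/140)/(2π×105×13.3) = 3.448×10^-6 K/W
R_polyurethane foam = ln(171.3/144.3)/(2π×0.0282×13.3) = 0.07278 K/W
R_mineral wool = ln(236.3/171.3)/(2π×0.0415×13.3) = 0.09276 K/W
R_outer film = 1/(h_o·2πr_oL) = 1/(5.64×2π×0.2363×13.3) = 0.008979 K/W
R_total = 0.1746 K/W
Q = ΔT/R_total = 76/0.1746

Q ≈ 435 W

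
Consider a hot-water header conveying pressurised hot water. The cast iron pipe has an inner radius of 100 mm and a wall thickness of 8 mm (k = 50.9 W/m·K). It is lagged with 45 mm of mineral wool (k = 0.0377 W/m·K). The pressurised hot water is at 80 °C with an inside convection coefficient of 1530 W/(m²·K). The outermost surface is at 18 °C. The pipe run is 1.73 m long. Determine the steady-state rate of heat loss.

Q ≈ 72.9 W

For a radial system each layer contributes R = ln(r_out/r_in)/(2πkL); films add R = 1/(hA).
R_inner film = 1/(h_i·2πr₁L) = 1/(1530×2π×0.1×1.73) = 6.013×10^-4 K/W
R_cast iron pipe wall = ln(108/100)/(2π×50.9×1.73) = 1.391×10^-4 K/W
R_mineral wool = ln(153/108)/(2π×0.0377×1.73) = 0.85 K/W
R_total = 0.8507 K/W
Q = ΔT/R_total = 62/0.8507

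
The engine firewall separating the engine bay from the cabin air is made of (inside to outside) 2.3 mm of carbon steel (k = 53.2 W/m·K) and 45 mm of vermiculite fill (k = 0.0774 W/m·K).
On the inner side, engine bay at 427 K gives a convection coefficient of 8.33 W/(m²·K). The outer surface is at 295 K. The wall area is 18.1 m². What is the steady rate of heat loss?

Treating each layer as a thermal resistance in series:
R_inner film = 1/(h_i·A) = 1/(8.33×18.1) = 0.006632 K/W
R_carbon steel = L/(kA) = 0.0023/(53.2×18.1) = 2.389×10^-6 K/W
R_vermiculite fill = L/(kA) = 0.045/(0.0774×18.1) = 0.03212 K/W
R_total = 0.03876 K/W
Q = ΔT / R_total = 132 / 0.03876

Q ≈ 3410 W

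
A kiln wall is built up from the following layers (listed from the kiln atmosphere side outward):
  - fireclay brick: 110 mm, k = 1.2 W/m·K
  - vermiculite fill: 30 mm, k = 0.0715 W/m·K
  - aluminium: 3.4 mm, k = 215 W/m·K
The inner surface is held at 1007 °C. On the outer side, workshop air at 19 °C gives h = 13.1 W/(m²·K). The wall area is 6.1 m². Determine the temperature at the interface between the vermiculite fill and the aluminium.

T ≈ 147 °C

Using the resistance-network approach (series):
R_fireclay brick = L/(kA) = 0.11/(1.2×6.1) = 0.01503 K/W
R_vermiculite fill = L/(kA) = 0.03/(0.0715×6.1) = 0.06878 K/W
R_aluminium = L/(kA) = 0.0034/(215×6.1) = 2.592×10^-6 K/W
R_outer film = 1/(h_o·A) = 1/(13.1×6.1) = 0.01251 K/W
R_total = 0.09633 K/W;  Q = ΔT/R_total = 988/0.09633 = 10260 W
T_interface = T_inner − Q·ΣR(inner→interface) = 1007 − 10300×0.08381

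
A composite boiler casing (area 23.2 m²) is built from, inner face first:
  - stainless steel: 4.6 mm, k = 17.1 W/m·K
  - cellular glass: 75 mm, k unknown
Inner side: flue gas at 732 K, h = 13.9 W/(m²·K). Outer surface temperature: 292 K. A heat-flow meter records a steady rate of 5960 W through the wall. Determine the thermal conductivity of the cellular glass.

Model the wall as resistances in series:
R_inner film = 1/(h_i·A) = 1/(13.9×23.2) = 0.003101 K/W
R_stainless steel = L/(kA) = 0.0046/(17.1×23.2) = 1.16×10^-5 K/W
Sum of known resistances R_other = 0.003113 K/W
Total R = ΔT/Q = 440/5960 = 0.07383 K/W
R_cellular glass = R_total − R_other = 0.07071 K/W
k = L/(R·A) = 0.075/(0.07071×23.2)

k ≈ 0.0457 W/(m·K)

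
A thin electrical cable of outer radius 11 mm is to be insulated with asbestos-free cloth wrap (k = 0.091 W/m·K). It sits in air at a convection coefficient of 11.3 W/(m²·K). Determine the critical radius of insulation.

r_cr ≈ 8.05 mm

For a cylinder r_cr = k/h = 0.091/11.3
r_cr = 8.05 mm; since the bare radius (11 mm) is above r_cr, any added insulation will reduce heat loss.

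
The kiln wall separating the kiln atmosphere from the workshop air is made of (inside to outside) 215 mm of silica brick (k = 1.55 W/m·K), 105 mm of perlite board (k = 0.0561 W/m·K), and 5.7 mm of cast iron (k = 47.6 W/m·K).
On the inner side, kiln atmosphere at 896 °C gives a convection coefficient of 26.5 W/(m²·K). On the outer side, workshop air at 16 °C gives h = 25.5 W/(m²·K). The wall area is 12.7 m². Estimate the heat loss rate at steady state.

Q ≈ 5350 W

Model the wall as resistances in series:
R_inner film = 1/(h_i·A) = 1/(26.5×12.7) = 0.002971 K/W
R_silica brick = L/(kA) = 0.215/(1.55×12.7) = 0.01092 K/W
R_perlite board = L/(kA) = 0.105/(0.0561×12.7) = 0.1474 K/W
R_cast iron = L/(kA) = 0.0057/(47.6×12.7) = 9.429×10^-6 K/W
R_outer film = 1/(h_o·A) = 1/(25.5×12.7) = 0.003088 K/W
R_total = 0.1644 K/W
Q = ΔT / R_total = 880 / 0.1644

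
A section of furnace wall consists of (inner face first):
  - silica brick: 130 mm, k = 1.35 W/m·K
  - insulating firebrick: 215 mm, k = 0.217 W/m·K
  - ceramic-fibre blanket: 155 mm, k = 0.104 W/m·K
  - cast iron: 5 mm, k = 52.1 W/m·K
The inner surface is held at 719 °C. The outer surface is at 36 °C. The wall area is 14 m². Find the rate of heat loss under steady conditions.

Q ≈ 3710 W

Treating each layer as a thermal resistance in series:
R_silica brick = L/(kA) = 0.13/(1.35×14) = 0.006878 K/W
R_insulating firebrick = L/(kA) = 0.215/(0.217×14) = 0.07077 K/W
R_ceramic-fibre blanket = L/(kA) = 0.155/(0.104×14) = 0.1065 K/W
R_cast iron = L/(kA) = 0.005/(52.1×14) = 6.855×10^-6 K/W
R_total = 0.1841 K/W
Q = ΔT / R_total = 683 / 0.1841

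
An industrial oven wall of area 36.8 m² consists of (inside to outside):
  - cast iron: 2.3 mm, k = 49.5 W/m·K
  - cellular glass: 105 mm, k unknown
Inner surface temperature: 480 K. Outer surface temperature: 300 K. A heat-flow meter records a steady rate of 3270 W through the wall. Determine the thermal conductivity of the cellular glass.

k ≈ 0.0518 W/(m·K)

Series thermal resistances:
R_cast iron = L/(kA) = 0.0023/(49.5×36.8) = 1.263×10^-6 K/W
Sum of known resistances R_other = 1.263×10^-6 K/W
Total R = ΔT/Q = 180/3270 = 0.05505 K/W
R_cellular glass = R_total − R_other = 0.05504 K/W
k = L/(R·A) = 0.105/(0.05504×36.8)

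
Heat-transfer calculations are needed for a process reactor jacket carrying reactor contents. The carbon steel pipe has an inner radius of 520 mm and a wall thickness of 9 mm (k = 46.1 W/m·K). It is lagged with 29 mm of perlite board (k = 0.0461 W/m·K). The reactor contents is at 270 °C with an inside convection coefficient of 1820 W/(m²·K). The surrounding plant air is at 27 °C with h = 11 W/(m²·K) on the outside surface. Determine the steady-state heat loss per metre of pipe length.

q′ ≈ 1150 W/m

Per-layer cylindrical resistances, series-summed:
R_inner film = 1/(h_i·2πr₁L) = 1/(1820×2π×0.52×1) = 1.682×10^-4 K/W
R_carbon steel pipe wall = ln(529/520)/(2π×46.1×1) = 5.924×10^-5 K/W
R_perlite board = ln(558/529)/(2π×0.0461×1) = 0.1843 K/W
R_outer film = 1/(h_o·2πr_oL) = 1/(11×2π×0.558×1) = 0.02593 K/W
R_total = 0.2104 K/W
Q = ΔT/R_total = 243/0.2104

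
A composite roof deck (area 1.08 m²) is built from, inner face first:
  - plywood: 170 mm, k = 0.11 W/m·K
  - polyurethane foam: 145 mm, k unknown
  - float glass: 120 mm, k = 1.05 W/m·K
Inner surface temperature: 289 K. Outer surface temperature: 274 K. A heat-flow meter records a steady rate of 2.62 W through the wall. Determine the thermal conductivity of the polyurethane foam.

k ≈ 0.0321 W/(m·K)

Treating each layer as a thermal resistance in series:
R_plywood = L/(kA) = 0.17/(0.11×1.08) = 1.431 K/W
R_float glass = L/(kA) = 0.12/(1.05×1.08) = 0.1058 K/W
Sum of known resistances R_other = 1.537 K/W
Total R = ΔT/Q = 15/2.62 = 5.725 K/W
R_polyurethane foam = R_total − R_other = 4.188 K/W
k = L/(R·A) = 0.145/(4.188×1.08)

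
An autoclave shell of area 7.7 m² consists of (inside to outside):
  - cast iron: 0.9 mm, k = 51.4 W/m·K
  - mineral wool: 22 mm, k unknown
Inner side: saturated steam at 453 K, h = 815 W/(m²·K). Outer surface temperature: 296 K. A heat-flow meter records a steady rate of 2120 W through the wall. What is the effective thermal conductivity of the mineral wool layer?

k ≈ 0.0387 W/(m·K)

Series thermal resistances:
R_inner film = 1/(h_i·A) = 1/(815×7.7) = 1.593×10^-4 K/W
R_cast iron = L/(kA) = 0.0009/(51.4×7.7) = 2.274×10^-6 K/W
Sum of known resistances R_other = 1.616×10^-4 K/W
Total R = ΔT/Q = 157/2120 = 0.07406 K/W
R_mineral wool = R_total − R_other = 0.07389 K/W
k = L/(R·A) = 0.022/(0.07389×7.7)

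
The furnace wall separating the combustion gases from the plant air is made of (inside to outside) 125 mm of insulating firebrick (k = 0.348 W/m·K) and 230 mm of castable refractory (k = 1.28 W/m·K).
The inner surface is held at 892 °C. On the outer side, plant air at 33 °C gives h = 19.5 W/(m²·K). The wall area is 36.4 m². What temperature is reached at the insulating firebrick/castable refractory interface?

Treating each layer as a thermal resistance in series:
R_insulating firebrick = L/(kA) = 0.125/(0.348×36.4) = 0.009868 K/W
R_castable refractory = L/(kA) = 0.23/(1.28×36.4) = 0.004936 K/W
R_outer film = 1/(h_o·A) = 1/(19.5×36.4) = 0.001409 K/W
R_total = 0.01621 K/W;  Q = ΔT/R_total = 859/0.01621 = 52980 W
T_interface = T_inner − Q·ΣR(inner→interface) = 892 − 53000×0.009868

T ≈ 369 °C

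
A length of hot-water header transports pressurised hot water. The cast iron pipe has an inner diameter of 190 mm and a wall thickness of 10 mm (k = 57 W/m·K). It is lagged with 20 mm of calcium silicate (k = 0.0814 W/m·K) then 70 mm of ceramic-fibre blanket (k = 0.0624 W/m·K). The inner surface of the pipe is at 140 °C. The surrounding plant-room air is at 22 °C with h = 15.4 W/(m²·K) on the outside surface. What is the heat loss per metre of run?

For a radial system each layer contributes R = ln(r_out/r_in)/(2πkL); films add R = 1/(hA).
R_cast iron pipe wall = ln(105/95)/(2π×57×1) = 2.795×10^-4 K/W
R_calcium silicate = ln(125/105)/(2π×0.0814×1) = 0.3409 K/W
R_ceramic-fibre blanket = ln(195/125)/(2π×0.0624×1) = 1.134 K/W
R_outer film = 1/(h_o·2πr_oL) = 1/(15.4×2π×0.195×1) = 0.053 K/W
R_total = 1.528 K/W
Q = ΔT/R_total = 118/1.528

q′ ≈ 77.2 W/m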